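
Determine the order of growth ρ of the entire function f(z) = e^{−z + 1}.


|e^{−z + 1}| = e^{Re(-1·z) + 1} ≤ e^{1|z|^1 + 1} = e^{1r^1 + 1} on |z| = r, so ρ ≤ 1. Choosing z on |z|=r so that -1·z is real positive (always possible by picking arg z appropriately) gives |f(z)| = e^{1r^1 + 1}, matching the bound. The additive constant 1 does not affect log log M(r) ~ 1·log r. Hence ρ = 1.
Therefore ρ = 1.

Order ρ = 1.


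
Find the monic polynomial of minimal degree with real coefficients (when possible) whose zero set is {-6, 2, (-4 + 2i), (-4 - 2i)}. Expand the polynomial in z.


The polynomial is p(z) = ∏_{α ∈ S} (z − α), where S = {-6, 2, (-4 + 2i), (-4 - 2i)}.
Expanding the product yields: p(z) = z^4 + 12·z^3 + 40·z^2 -16·z -240.
Note conjugate pairs combine to real quadratics: (z − (-4+2i))(z − (-4−2i)) = z² + 8z + 20.
The resulting polynomial has degree 4 and real coefficients as required.

p(z) = z^4 + 12·z^3 + 40·z^2 -16·z -240.


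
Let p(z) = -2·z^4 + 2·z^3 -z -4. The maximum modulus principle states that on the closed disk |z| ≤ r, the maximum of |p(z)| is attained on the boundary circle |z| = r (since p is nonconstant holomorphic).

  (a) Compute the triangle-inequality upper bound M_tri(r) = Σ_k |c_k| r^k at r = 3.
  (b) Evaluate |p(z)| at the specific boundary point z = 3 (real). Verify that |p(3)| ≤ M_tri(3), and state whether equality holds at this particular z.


Coefficients: c_0 = -4, c_1 = -1, c_2 = 0, c_3 = 2, c_4 = -2. Radius r = 3.
Part (a). Triangle bound: M_tri(r) = Σ_k |c_k| r^k
  = |-4|·3^0 + |-1|·3^1 + |0|·3^2 + |2|·3^3 + |-2|·3^4
  = 4 + 3 + 0 + 54 + 162 = 223.
This bounds M(r) := max_{|z|=r} |p(z)| from above; equality holds iff all terms c_k z^k can be made to align in phase at a single z on |z|=r.
Part (b). At z = 3 (real, on the circle |z| = r):
  p(3) = (-4)·3^0 + (-1)·3^1 + (0)·3^2 + (2)·3^3 + (-2)·3^4 = -115.
  |p(3)| = 115.
Check: |p(3)| = 115 ≤ 223 = M_tri(3). ✓ Equality does not hold at z = 3 (the coefficients have mixed signs, so the terms do not all align in phase there).

M_tri(3) = 223; |p(3)| = 115; equality at z=3: no.


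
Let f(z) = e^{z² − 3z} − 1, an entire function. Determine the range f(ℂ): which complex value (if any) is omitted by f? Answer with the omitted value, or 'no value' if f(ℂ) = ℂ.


Little Picard bounds the complement of f(ℂ) to at most one point.
The exponent g(z) = z² − 3z is a nonconstant polynomial, hence surjective onto ℂ. So e^{g(z)} takes every value in {e^w : w ∈ ℂ} = ℂ ∖ {0}. Adding -1 shifts the range to ℂ ∖ {-1}. f omits exactly -1.

Omitted value: -1.


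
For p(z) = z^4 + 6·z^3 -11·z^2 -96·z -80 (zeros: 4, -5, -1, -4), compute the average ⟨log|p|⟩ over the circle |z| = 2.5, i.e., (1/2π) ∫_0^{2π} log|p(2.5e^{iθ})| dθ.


Zeros: -5, -4, -1, 4; r = 2.5.
Inside |z| < r: -1. Outside (|z| ≥ r): -5, -4, 4.
p(0) = -80, so log|p(0)| = log(80) = 4.3820.
Apply Jensen: I(r) = log|p(0)| + Σ_k log(r/|z_k|), summed over zeros inside |z| < r.
  log(r/|z_k|) for z_k = -1: log(2.5/1) = 0.9163
  Outside zeros (-5, -4, 4) contribute nothing to the Jensen sum.
Sum over inside zeros: 0.9163.
I(r) = log|p(0)| + (inside sum) = 4.3820 + 0.9163 = 5.2983.
Note: since some zeros are outside |z| ≤ r, the simplified n·log(r) form does NOT apply — only the inside zeros contribute.

I(r) ≈ 5.2983.


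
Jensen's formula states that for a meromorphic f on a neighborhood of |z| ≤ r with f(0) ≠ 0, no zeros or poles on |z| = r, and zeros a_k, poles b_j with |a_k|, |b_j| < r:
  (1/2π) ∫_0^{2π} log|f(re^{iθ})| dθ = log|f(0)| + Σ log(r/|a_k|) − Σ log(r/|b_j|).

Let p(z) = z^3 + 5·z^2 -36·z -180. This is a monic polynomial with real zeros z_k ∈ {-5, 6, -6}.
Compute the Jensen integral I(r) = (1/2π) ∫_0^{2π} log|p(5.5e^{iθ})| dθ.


Zeros: -6, -5, 6; r = 5.5.
Inside |z| < r: -5. Outside (|z| ≥ r): -6, 6.
p(0) = -180, so log|p(0)| = log(180) = 5.1930.
Apply Jensen: I(r) = log|p(0)| + Σ_k log(r/|z_k|), summed over zeros inside |z| < r.
  log(r/|z_k|) for z_k = -5: log(5.5/5) = 0.0953
  Outside zeros (-6, 6) contribute nothing to the Jensen sum.
Sum over inside zeros: 0.0953.
I(r) = log|p(0)| + (inside sum) = 5.1930 + 0.0953 = 5.2883.
Note: since some zeros are outside |z| ≤ r, the simplified n·log(r) form does NOT apply — only the inside zeros contribute.

I(r) ≈ 5.2883.


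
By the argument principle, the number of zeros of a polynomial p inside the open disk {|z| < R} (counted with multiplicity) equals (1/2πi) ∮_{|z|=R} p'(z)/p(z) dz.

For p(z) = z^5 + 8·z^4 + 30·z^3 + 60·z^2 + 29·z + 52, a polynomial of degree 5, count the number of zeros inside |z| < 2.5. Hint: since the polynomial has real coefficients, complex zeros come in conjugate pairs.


The zeros of p are: (0 + 1i), (0 - 1i), -4, (-2 + 3i), (-2 - 3i).
Their magnitudes are: 1, 1, 4, 3.606, 3.606.
Zeros with |z| < R = 2.5: (0 + 1i), (0 - 1i).
Count = 2.
By the argument principle, (1/2πi) ∮_{|z|=R} p'(z)/p(z) dz equals exactly this count.

Number of zeros inside |z| < 2.5: 2.


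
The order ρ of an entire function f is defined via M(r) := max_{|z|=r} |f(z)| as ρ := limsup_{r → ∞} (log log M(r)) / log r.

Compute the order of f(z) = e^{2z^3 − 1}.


|e^{2z^3 − 1}| = e^{Re(2·z^3) + -1} ≤ e^{2|z|^3 + -1} = e^{2r^3 + -1} on |z| = r, so ρ ≤ 3. Choosing z on |z|=r so that 2·z^3 is real positive (always possible by picking arg z appropriately) gives |f(z)| = e^{2r^3 + -1}, matching the bound. The additive constant -1 does not affect log log M(r) ~ 3·log r. Hence ρ = 3.
Therefore ρ = 3.

Order ρ = 3.


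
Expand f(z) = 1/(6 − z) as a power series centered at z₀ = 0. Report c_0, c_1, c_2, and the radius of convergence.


Let w = z − z₀, so z = z₀ + w.
Then 6 − z = 6 − (z₀ + w) = (6 − z₀) − w = 6 − w.
f(z) = 1/(6 − w) = (1/(6)) · 1/(1 − w/(6)) = Σ_{n≥0} w^n / (6)^(n+1).
So c_n = 1/(6)^(n+1):
  c_0 = 1/(6)^1 = 1/6.
  c_1 = 1/(6)^2 = 1/36.
  c_2 = 1/(6)^3 = 1/216.
The series is valid for |w/d| < 1, i.e. |z − z₀| < |d|.
Radius of convergence: R = |6 − z₀| = |6| = 6 (distance from z₀ to the singularity z = 6).

c_0 = 1/6, c_1 = 1/36, c_2 = 1/216; R = 6.


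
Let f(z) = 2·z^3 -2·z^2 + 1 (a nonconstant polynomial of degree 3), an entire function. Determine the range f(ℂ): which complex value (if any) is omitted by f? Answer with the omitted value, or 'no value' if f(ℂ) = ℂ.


Little Picard bounds the complement of f(ℂ) to at most one point.
For every w ∈ ℂ, the equation p(z) − w = 0 is a nonconstant polynomial in z and hence has at least one root by the fundamental theorem of algebra. So p is surjective onto ℂ, omitting no value.

Omitted value: no value.


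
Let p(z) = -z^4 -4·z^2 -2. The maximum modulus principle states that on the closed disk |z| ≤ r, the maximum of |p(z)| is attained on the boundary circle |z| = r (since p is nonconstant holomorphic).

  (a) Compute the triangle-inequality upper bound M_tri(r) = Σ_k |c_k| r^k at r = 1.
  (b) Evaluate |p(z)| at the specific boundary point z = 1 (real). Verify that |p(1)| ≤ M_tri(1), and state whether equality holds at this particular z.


Coefficients: c_0 = -2, c_1 = 0, c_2 = -4, c_3 = 0, c_4 = -1. Radius r = 1.
Part (a). Triangle bound: M_tri(r) = Σ_k |c_k| r^k
  = |-2|·1^0 + |0|·1^1 + |-4|·1^2 + |0|·1^3 + |-1|·1^4
  = 2 + 0 + 4 + 0 + 1 = 7.
This bounds M(r) := max_{|z|=r} |p(z)| from above; equality holds iff all terms c_k z^k can be made to align in phase at a single z on |z|=r.
Part (b). At z = 1 (real, on the circle |z| = r):
  p(1) = (-2)·1^0 + (0)·1^1 + (-4)·1^2 + (0)·1^3 + (-1)·1^4 = -7.
  |p(1)| = 7.
Since all nonzero coefficients share the same sign, |p(1)| = 7 = M_tri(1); the triangle bound is attained at z = 1, so in fact M(r) = 7.

M_tri(1) = 7; |p(1)| = 7; equality at z=1: yes.


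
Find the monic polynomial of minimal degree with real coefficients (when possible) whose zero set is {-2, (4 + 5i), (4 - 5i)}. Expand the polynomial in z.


The polynomial is p(z) = ∏_{α ∈ S} (z − α), where S = {-2, (4 + 5i), (4 - 5i)}.
Expanding the product yields: p(z) = z^3 -6·z^2 + 25·z + 82.
Note conjugate pairs combine to real quadratics: (z − (4+5i))(z − (4−5i)) = z² − 8z + 41.
The resulting polynomial has degree 3 and real coefficients as required.

p(z) = z^3 -6·z^2 + 25·z + 82.


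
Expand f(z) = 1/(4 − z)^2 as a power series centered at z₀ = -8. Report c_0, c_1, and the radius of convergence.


Let w = z − z₀, so z = z₀ + w.
Then 4 − z = 4 − (z₀ + w) = (4 − z₀) − w = 12 − w.
f(z) = 1/(12 − w)^2 = (1/(12)^2) · (1 − w/(12))^{−2}.
By the binomial series (1−u)^{−2} = Σ_{n≥0} C(n+1, 1) u^n for |u|<1, with u = w/(12):
  c_n = C(n+1, 1) / (12)^(n+2).
  c_0 = 1/(12)^2 = 1/144.
  c_1 = 2/(12)^3 = 1/864.
The series is valid for |w/d| < 1, i.e. |z − z₀| < |d|.
Radius of convergence: R = |4 − z₀| = |12| = 12 (distance from z₀ to the singularity z = 4).

c_0 = 1/144, c_1 = 1/864; R = 12.


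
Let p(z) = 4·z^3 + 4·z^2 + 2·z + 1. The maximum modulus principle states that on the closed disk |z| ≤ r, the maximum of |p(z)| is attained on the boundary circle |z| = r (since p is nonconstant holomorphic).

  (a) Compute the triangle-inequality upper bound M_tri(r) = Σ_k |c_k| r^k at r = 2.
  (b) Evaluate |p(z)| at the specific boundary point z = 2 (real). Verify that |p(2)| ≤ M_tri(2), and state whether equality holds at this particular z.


Coefficients: c_0 = 1, c_1 = 2, c_2 = 4, c_3 = 4. Radius r = 2.
Part (a). Triangle bound: M_tri(r) = Σ_k |c_k| r^k
  = |1|·2^0 + |2|·2^1 + |4|·2^2 + |4|·2^3
  = 1 + 4 + 16 + 32 = 53.
This bounds M(r) := max_{|z|=r} |p(z)| from above; equality holds iff all terms c_k z^k can be made to align in phase at a single z on |z|=r.
Part (b). At z = 2 (real, on the circle |z| = r):
  p(2) = (1)·2^0 + (2)·2^1 + (4)·2^2 + (4)·2^3 = 53.
  |p(2)| = 53.
Since all nonzero coefficients share the same sign, |p(2)| = 53 = M_tri(2); the triangle bound is attained at z = 2, so in fact M(r) = 53.

M_tri(2) = 53; |p(2)| = 53; equality at z=2: yes.


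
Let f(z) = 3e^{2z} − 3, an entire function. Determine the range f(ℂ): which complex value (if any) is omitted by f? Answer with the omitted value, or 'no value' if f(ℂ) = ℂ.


Little Picard bounds the complement of f(ℂ) to at most one point.
e^{2z} is never zero on ℂ, so 3·e^{2z} takes every value in ℂ ∖ {0}. Adding -3 shifts the range to ℂ ∖ {-3}. Thus f omits exactly the value -3.

Omitted value: -3.


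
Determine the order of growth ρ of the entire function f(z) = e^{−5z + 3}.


|e^{−5z + 3}| = e^{Re(-5·z) + 3} ≤ e^{5|z|^1 + 3} = e^{5r^1 + 3} on |z| = r, so ρ ≤ 1. Choosing z on |z|=r so that -5·z is real positive (always possible by picking arg z appropriately) gives |f(z)| = e^{5r^1 + 3}, matching the bound. The additive constant 3 does not affect log log M(r) ~ 1·log r. Hence ρ = 1.
Therefore ρ = 1.

Order ρ = 1.


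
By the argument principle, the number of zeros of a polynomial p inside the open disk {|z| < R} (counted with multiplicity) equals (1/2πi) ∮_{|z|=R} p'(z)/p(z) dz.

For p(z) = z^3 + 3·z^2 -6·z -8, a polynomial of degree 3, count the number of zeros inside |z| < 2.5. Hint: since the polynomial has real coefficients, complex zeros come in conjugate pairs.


The zeros of p are: -1, 2, -4.
Their magnitudes are: 1, 2, 4.
Zeros with |z| < R = 2.5: -1, 2.
Count = 2.
By the argument principle, (1/2πi) ∮_{|z|=R} p'(z)/p(z) dz equals exactly this count.

Number of zeros inside |z| < 2.5: 2.


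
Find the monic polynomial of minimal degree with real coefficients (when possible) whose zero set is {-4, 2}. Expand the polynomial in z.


The polynomial is p(z) = ∏_{α ∈ S} (z − α), where S = {-4, 2}.
Expanding the product yields: p(z) = z^2 + 2·z -8.
The resulting polynomial has degree 2 and real coefficients as required.

p(z) = z^2 + 2·z -8.


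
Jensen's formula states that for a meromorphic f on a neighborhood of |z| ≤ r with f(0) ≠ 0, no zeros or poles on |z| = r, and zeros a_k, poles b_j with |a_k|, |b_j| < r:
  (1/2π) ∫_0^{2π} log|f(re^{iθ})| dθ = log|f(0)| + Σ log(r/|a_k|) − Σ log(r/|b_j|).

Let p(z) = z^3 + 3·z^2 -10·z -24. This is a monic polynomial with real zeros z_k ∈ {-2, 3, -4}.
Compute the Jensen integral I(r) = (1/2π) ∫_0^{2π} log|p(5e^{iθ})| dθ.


Zeros: -4, -2, 3; r = 5.
Inside |z| < r: -4, -2, 3. Outside (|z| ≥ r): ∅.
p(0) = -24, so log|p(0)| = log(24) = 3.1781.
Apply Jensen: I(r) = log|p(0)| + Σ_k log(r/|z_k|), summed over zeros inside |z| < r.
  log(r/|z_k|) for z_k = -2: log(5/2) = 0.9163
  log(r/|z_k|) for z_k = 3: log(5/3) = 0.5108
  log(r/|z_k|) for z_k = -4: log(5/4) = 0.2231
Sum over inside zeros: 1.6503.
I(r) = log|p(0)| + (inside sum) = 3.1781 + 1.6503 = 4.8283.
Closed form (all zeros inside, monic): I(r) = n·log(r) = 3·log(5) = 4.8283. ✓

I(r) ≈ 4.8283.


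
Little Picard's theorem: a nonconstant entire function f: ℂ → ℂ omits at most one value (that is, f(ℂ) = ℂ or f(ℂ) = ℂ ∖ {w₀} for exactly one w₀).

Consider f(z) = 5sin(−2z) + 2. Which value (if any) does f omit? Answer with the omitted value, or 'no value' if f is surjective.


Little Picard bounds the complement of f(ℂ) to at most one point.
sin is entire and surjective onto ℂ: for every w ∈ ℂ, sin(ζ) = w has a solution ζ ∈ ℂ (e.g., via the complex inverse arcsin). With ζ = −2z this gives z = ζ/(-2). Then 5·sin(−2z) takes every value in 5·ℂ = ℂ, and adding 2 is a bijection of ℂ. So f is surjective and omits no value. (Note: only on the real line is sin bounded by [−1, 1].)

Omitted value: no value.


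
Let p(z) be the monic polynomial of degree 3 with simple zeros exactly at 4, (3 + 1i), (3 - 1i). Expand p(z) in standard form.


The polynomial is p(z) = ∏_{α ∈ S} (z − α), where S = {4, (3 + 1i), (3 - 1i)}.
Expanding the product yields: p(z) = z^3 -10·z^2 + 34·z -40.
Note conjugate pairs combine to real quadratics: (z − (3+1i))(z − (3−1i)) = z² − 6z + 10.
The resulting polynomial has degree 3 and real coefficients as required.

p(z) = z^3 -10·z^2 + 34·z -40.


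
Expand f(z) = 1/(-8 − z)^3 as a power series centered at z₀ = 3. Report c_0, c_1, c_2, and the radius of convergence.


Let w = z − z₀, so z = z₀ + w.
Then -8 − z = -8 − (z₀ + w) = (-8 − z₀) − w = -11 − w.
f(z) = 1/(-11 − w)^3 = (1/(-11)^3) · (1 − w/(-11))^{−3}.
By the binomial series (1−u)^{−3} = Σ_{n≥0} C(n+2, 2) u^n for |u|<1, with u = w/(-11):
  c_n = C(n+2, 2) / (-11)^(n+3).
  c_0 = 1/(-11)^3 = -1/1331.
  c_1 = 3/(-11)^4 = 3/14641.
  c_2 = 6/(-11)^5 = -6/161051.
The series is valid for |w/d| < 1, i.e. |z − z₀| < |d|.
Radius of convergence: R = |-8 − z₀| = |-11| = 11 (distance from z₀ to the singularity z = -8).

c_0 = -1/1331, c_1 = 3/14641, c_2 = -6/161051; R = 11.


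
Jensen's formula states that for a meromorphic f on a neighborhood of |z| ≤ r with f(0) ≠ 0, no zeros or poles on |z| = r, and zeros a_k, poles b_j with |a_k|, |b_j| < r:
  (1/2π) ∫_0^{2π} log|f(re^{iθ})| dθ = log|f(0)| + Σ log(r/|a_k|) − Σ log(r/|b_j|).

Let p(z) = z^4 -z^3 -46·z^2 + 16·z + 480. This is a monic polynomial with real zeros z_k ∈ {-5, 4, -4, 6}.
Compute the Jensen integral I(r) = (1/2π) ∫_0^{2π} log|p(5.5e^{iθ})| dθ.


Zeros: -5, -4, 4, 6; r = 5.5.
Inside |z| < r: -5, -4, 4. Outside (|z| ≥ r): 6.
p(0) = 480, so log|p(0)| = log(480) = 6.1738.
Apply Jensen: I(r) = log|p(0)| + Σ_k log(r/|z_k|), summed over zeros inside |z| < r.
  log(r/|z_k|) for z_k = -5: log(5.5/5) = 0.0953
  log(r/|z_k|) for z_k = 4: log(5.5/4) = 0.3185
  log(r/|z_k|) for z_k = -4: log(5.5/4) = 0.3185
  Outside zeros (6) contribute nothing to the Jensen sum.
Sum over inside zeros: 0.7322.
I(r) = log|p(0)| + (inside sum) = 6.1738 + 0.7322 = 6.9060.
Note: since some zeros are outside |z| ≤ r, the simplified n·log(r) form does NOT apply — only the inside zeros contribute.

I(r) ≈ 6.9060.


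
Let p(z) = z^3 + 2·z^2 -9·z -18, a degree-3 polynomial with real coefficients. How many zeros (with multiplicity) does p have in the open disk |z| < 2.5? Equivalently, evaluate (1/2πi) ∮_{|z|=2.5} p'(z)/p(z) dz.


The zeros of p are: -2, 3, -3.
Their magnitudes are: 2, 3, 3.
Zeros with |z| < R = 2.5: -2.
Count = 1.
By the argument principle, (1/2πi) ∮_{|z|=R} p'(z)/p(z) dz equals exactly this count.

Number of zeros inside |z| < 2.5: 1.


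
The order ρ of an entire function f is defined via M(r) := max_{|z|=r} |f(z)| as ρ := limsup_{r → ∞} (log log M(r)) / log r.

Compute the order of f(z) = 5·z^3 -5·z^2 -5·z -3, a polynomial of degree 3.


|f(z)| ≤ Σ|c_k|·r^k = O(r^3) as r → ∞. Polynomial growth is O(e^{r^ε}) for every ε > 0 (since r^3/e^{r^ε} → 0), so ρ ≤ ε for all ε > 0, i.e. ρ = 0. Every nonconstant polynomial has order 0.
Therefore ρ = 0.

Order ρ = 0.


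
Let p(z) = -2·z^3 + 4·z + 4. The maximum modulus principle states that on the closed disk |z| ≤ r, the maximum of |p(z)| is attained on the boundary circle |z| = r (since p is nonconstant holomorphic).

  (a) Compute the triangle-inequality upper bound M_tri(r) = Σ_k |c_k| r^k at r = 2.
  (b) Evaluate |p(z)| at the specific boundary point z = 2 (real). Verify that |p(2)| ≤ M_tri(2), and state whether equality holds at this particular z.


Coefficients: c_0 = 4, c_1 = 4, c_2 = 0, c_3 = -2. Radius r = 2.
Part (a). Triangle bound: M_tri(r) = Σ_k |c_k| r^k
  = |4|·2^0 + |4|·2^1 + |0|·2^2 + |-2|·2^3
  = 4 + 8 + 0 + 16 = 28.
This bounds M(r) := max_{|z|=r} |p(z)| from above; equality holds iff all terms c_k z^k can be made to align in phase at a single z on |z|=r.
Part (b). At z = 2 (real, on the circle |z| = r):
  p(2) = (4)·2^0 + (4)·2^1 + (0)·2^2 + (-2)·2^3 = -4.
  |p(2)| = 4.
Check: |p(2)| = 4 ≤ 28 = M_tri(2). ✓ Equality does not hold at z = 2 (the coefficients have mixed signs, so the terms do not all align in phase there).

M_tri(2) = 28; |p(2)| = 4; equality at z=2: no.


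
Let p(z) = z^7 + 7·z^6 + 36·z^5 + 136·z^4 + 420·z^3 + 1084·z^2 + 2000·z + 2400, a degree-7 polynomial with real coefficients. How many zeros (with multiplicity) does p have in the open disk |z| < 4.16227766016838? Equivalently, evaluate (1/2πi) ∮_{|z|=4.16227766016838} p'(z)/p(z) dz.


The zeros of p are: -3, (-1 + 3i), (-1 - 3i), (1 + 3i), (1 - 3i), (-2 + 2i), (-2 - 2i).
Their magnitudes are: 3, 3.162, 3.162, 3.162, 3.162, 2.828, 2.828.
Zeros with |z| < R = 4.16227766016838: -3, (-1 + 3i), (-1 - 3i), (1 + 3i), (1 - 3i), (-2 + 2i), (-2 - 2i).
Count = 7.
By the argument principle, (1/2πi) ∮_{|z|=R} p'(z)/p(z) dz equals exactly this count.

Number of zeros inside |z| < 4.16227766016838: 7.


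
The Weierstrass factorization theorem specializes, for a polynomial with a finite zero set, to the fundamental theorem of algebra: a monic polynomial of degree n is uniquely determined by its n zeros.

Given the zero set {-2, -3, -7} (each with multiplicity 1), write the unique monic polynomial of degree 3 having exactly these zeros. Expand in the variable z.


The polynomial is p(z) = ∏_{α ∈ S} (z − α), where S = {-2, -3, -7}.
Expanding the product yields: p(z) = z^3 + 12·z^2 + 41·z + 42.
The resulting polynomial has degree 3 and real coefficients as required.

p(z) = z^3 + 12·z^2 + 41·z + 42.


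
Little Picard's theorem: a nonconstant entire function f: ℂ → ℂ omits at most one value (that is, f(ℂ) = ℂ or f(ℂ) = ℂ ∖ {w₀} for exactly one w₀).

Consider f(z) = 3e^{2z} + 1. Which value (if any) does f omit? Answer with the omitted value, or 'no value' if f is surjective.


Little Picard bounds the complement of f(ℂ) to at most one point.
e^{2z} is never zero on ℂ, so 3·e^{2z} takes every value in ℂ ∖ {0}. Adding 1 shifts the range to ℂ ∖ {1}. Thus f omits exactly the value 1.

Omitted value: 1.


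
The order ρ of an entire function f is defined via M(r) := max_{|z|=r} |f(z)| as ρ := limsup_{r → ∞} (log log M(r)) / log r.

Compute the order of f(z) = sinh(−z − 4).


sinh(w) is a linear combination of e^{iw} and e^{−iw} (or e^w, e^{−w} in the hyperbolic case), so |sinh(w)| ≤ e^{|w|}. With w = −z − 4, |w| ≤ 1|z| + 4 = 1r + 4 on |z| = r, giving M(r) ≤ e^{1r + 4}, so ρ ≤ 1. On a suitable ray (z = it for sin/cos; z = t for sinh/cosh, t real → ∞), |sinh(−z − 4)| grows like e^{1|t|}/2, so ρ ≥ 1. Hence ρ = 1.
Therefore ρ = 1.

Order ρ = 1.


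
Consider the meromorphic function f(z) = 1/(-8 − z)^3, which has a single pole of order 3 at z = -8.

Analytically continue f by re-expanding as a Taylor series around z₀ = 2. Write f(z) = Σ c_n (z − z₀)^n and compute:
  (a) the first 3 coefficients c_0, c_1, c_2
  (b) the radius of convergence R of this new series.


Let w = z − z₀, so z = z₀ + w.
Then -8 − z = -8 − (z₀ + w) = (-8 − z₀) − w = -10 − w.
f(z) = 1/(-10 − w)^3 = (1/(-10)^3) · (1 − w/(-10))^{−3}.
By the binomial series (1−u)^{−3} = Σ_{n≥0} C(n+2, 2) u^n for |u|<1, with u = w/(-10):
  c_n = C(n+2, 2) / (-10)^(n+3).
  c_0 = 1/(-10)^3 = -1/1000.
  c_1 = 3/(-10)^4 = 3/10000.
  c_2 = 6/(-10)^5 = -3/50000.
The series is valid for |w/d| < 1, i.e. |z − z₀| < |d|.
Radius of convergence: R = |-8 − z₀| = |-10| = 10 (distance from z₀ to the singularity z = -8).

c_0 = -1/1000, c_1 = 3/10000, c_2 = -3/50000; R = 10.


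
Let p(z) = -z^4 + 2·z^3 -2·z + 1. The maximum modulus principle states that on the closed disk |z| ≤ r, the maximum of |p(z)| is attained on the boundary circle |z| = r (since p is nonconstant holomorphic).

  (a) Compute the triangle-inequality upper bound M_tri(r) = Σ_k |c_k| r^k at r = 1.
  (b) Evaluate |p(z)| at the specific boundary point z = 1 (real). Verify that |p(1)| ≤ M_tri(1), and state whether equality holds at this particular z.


Coefficients: c_0 = 1, c_1 = -2, c_2 = 0, c_3 = 2, c_4 = -1. Radius r = 1.
Part (a). Triangle bound: M_tri(r) = Σ_k |c_k| r^k
  = |1|·1^0 + |-2|·1^1 + |0|·1^2 + |2|·1^3 + |-1|·1^4
  = 1 + 2 + 0 + 2 + 1 = 6.
This bounds M(r) := max_{|z|=r} |p(z)| from above; equality holds iff all terms c_k z^k can be made to align in phase at a single z on |z|=r.
Part (b). At z = 1 (real, on the circle |z| = r):
  p(1) = (1)·1^0 + (-2)·1^1 + (0)·1^2 + (2)·1^3 + (-1)·1^4 = 0.
  |p(1)| = 0.
Check: |p(1)| = 0 ≤ 6 = M_tri(1). ✓ Equality does not hold at z = 1 (the coefficients have mixed signs, so the terms do not all align in phase there).

M_tri(1) = 6; |p(1)| = 0; equality at z=1: no.


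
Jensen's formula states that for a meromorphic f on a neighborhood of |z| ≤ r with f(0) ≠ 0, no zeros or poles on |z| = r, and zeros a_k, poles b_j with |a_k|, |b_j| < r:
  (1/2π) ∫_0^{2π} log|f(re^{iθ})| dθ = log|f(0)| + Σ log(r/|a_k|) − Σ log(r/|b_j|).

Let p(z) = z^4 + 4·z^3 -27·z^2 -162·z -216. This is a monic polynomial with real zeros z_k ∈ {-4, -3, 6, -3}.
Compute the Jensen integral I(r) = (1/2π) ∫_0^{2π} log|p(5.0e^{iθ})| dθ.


Zeros: -4, -3, -3, 6; r = 5.0.
Inside |z| < r: -4, -3, -3. Outside (|z| ≥ r): 6.
p(0) = -216, so log|p(0)| = log(216) = 5.3753.
Apply Jensen: I(r) = log|p(0)| + Σ_k log(r/|z_k|), summed over zeros inside |z| < r.
  log(r/|z_k|) for z_k = -4: log(5.0/4) = 0.2231
  log(r/|z_k|) for z_k = -3: log(5.0/3) = 0.5108
  log(r/|z_k|) for z_k = -3: log(5.0/3) = 0.5108
  Outside zeros (6) contribute nothing to the Jensen sum.
Sum over inside zeros: 1.2448.
I(r) = log|p(0)| + (inside sum) = 5.3753 + 1.2448 = 6.6201.
Note: since some zeros are outside |z| ≤ r, the simplified n·log(r) form does NOT apply — only the inside zeros contribute.

I(r) ≈ 6.6201.


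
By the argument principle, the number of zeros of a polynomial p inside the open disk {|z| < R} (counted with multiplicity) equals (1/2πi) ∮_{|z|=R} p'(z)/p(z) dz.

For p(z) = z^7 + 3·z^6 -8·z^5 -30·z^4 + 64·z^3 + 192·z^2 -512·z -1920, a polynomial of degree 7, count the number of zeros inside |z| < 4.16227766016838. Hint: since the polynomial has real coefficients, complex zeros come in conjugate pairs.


The zeros of p are: (-2 + 2i), (-2 - 2i), 3, (-3 + 1i), (-3 - 1i), (2 + 2i), (2 - 2i).
Their magnitudes are: 2.828, 2.828, 3, 3.162, 3.162, 2.828, 2.828.
Zeros with |z| < R = 4.16227766016838: (-2 + 2i), (-2 - 2i), 3, (-3 + 1i), (-3 - 1i), (2 + 2i), (2 - 2i).
Count = 7.
By the argument principle, (1/2πi) ∮_{|z|=R} p'(z)/p(z) dz equals exactly this count.

Number of zeros inside |z| < 4.16227766016838: 7.


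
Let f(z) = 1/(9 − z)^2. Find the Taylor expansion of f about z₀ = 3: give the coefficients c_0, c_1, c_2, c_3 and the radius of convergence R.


Let w = z − z₀, so z = z₀ + w.
Then 9 − z = 9 − (z₀ + w) = (9 − z₀) − w = 6 − w.
f(z) = 1/(6 − w)^2 = (1/(6)^2) · (1 − w/(6))^{−2}.
By the binomial series (1−u)^{−2} = Σ_{n≥0} C(n+1, 1) u^n for |u|<1, with u = w/(6):
  c_n = C(n+1, 1) / (6)^(n+2).
  c_0 = 1/(6)^2 = 1/36.
  c_1 = 2/(6)^3 = 1/108.
  c_2 = 3/(6)^4 = 1/432.
  c_3 = 4/(6)^5 = 1/1944.
The series is valid for |w/d| < 1, i.e. |z − z₀| < |d|.
Radius of convergence: R = |9 − z₀| = |6| = 6 (distance from z₀ to the singularity z = 9).

c_0 = 1/36, c_1 = 1/108, c_2 = 1/432, c_3 = 1/1944; R = 6.


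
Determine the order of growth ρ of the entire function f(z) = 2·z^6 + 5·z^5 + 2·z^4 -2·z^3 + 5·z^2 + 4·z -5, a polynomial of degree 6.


|f(z)| ≤ Σ|c_k|·r^k = O(r^6) as r → ∞. Polynomial growth is O(e^{r^ε}) for every ε > 0 (since r^6/e^{r^ε} → 0), so ρ ≤ ε for all ε > 0, i.e. ρ = 0. Every nonconstant polynomial has order 0.
Therefore ρ = 0.

Order ρ = 0.


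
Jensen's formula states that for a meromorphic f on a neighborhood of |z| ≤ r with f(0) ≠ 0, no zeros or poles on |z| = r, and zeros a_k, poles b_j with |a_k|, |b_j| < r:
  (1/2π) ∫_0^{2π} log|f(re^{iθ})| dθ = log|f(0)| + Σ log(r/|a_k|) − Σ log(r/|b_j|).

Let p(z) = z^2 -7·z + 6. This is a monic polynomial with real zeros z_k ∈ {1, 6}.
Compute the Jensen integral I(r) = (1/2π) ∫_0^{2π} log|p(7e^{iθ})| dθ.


Zeros: 1, 6; r = 7.
Inside |z| < r: 1, 6. Outside (|z| ≥ r): ∅.
p(0) = 6, so log|p(0)| = log(6) = 1.7918.
Apply Jensen: I(r) = log|p(0)| + Σ_k log(r/|z_k|), summed over zeros inside |z| < r.
  log(r/|z_k|) for z_k = 1: log(7/1) = 1.9459
  log(r/|z_k|) for z_k = 6: log(7/6) = 0.1542
Sum over inside zeros: 2.1001.
I(r) = log|p(0)| + (inside sum) = 1.7918 + 2.1001 = 3.8918.
Closed form (all zeros inside, monic): I(r) = n·log(r) = 2·log(7) = 3.8918. ✓

I(r) ≈ 3.8918.


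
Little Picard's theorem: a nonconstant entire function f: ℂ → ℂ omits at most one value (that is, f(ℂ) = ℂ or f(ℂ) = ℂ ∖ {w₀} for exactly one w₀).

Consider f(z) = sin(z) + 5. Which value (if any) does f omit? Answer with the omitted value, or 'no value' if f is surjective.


Little Picard bounds the complement of f(ℂ) to at most one point.
sin is entire and surjective onto ℂ: for every w ∈ ℂ, sin(ζ) = w has a solution ζ ∈ ℂ (e.g., via the complex inverse arcsin). With ζ = z this gives z = ζ/(1). Then 1·sin(z) takes every value in 1·ℂ = ℂ, and adding 5 is a bijection of ℂ. So f is surjective and omits no value. (Note: only on the real line is sin bounded by [−1, 1].)

Omitted value: no value.


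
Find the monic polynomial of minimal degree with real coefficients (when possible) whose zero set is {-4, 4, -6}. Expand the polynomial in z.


The polynomial is p(z) = ∏_{α ∈ S} (z − α), where S = {-4, 4, -6}.
Expanding the product yields: p(z) = z^3 + 6·z^2 -16·z -96.
The resulting polynomial has degree 3 and real coefficients as required.

p(z) = z^3 + 6·z^2 -16·z -96.


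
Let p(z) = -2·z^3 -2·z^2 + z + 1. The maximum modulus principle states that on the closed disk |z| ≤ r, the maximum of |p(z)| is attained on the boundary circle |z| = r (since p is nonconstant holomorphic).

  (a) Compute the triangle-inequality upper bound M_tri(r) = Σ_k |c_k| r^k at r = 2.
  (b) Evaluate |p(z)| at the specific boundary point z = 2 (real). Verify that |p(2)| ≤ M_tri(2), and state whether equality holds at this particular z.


Coefficients: c_0 = 1, c_1 = 1, c_2 = -2, c_3 = -2. Radius r = 2.
Part (a). Triangle bound: M_tri(r) = Σ_k |c_k| r^k
  = |1|·2^0 + |1|·2^1 + |-2|·2^2 + |-2|·2^3
  = 1 + 2 + 8 + 16 = 27.
This bounds M(r) := max_{|z|=r} |p(z)| from above; equality holds iff all terms c_k z^k can be made to align in phase at a single z on |z|=r.
Part (b). At z = 2 (real, on the circle |z| = r):
  p(2) = (1)·2^0 + (1)·2^1 + (-2)·2^2 + (-2)·2^3 = -21.
  |p(2)| = 21.
Check: |p(2)| = 21 ≤ 27 = M_tri(2). ✓ Equality does not hold at z = 2 (the coefficients have mixed signs, so the terms do not all align in phase there).

M_tri(2) = 27; |p(2)| = 21; equality at z=2: no.


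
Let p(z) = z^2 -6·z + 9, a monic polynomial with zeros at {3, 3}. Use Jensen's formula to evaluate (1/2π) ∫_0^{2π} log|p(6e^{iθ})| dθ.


Zeros: 3, 3; r = 6.
Inside |z| < r: 3, 3. Outside (|z| ≥ r): ∅.
p(0) = 9, so log|p(0)| = log(9) = 2.1972.
Apply Jensen: I(r) = log|p(0)| + Σ_k log(r/|z_k|), summed over zeros inside |z| < r.
  log(r/|z_k|) for z_k = 3: log(6/3) = 0.6931
  log(r/|z_k|) for z_k = 3: log(6/3) = 0.6931
Sum over inside zeros: 1.3863.
I(r) = log|p(0)| + (inside sum) = 2.1972 + 1.3863 = 3.5835.
Closed form (all zeros inside, monic): I(r) = n·log(r) = 2·log(6) = 3.5835. ✓

I(r) ≈ 3.5835.


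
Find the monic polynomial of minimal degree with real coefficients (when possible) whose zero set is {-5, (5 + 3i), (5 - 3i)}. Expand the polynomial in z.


The polynomial is p(z) = ∏_{α ∈ S} (z − α), where S = {-5, (5 + 3i), (5 - 3i)}.
Expanding the product yields: p(z) = z^3 -5·z^2 -16·z + 170.
Note conjugate pairs combine to real quadratics: (z − (5+3i))(z − (5−3i)) = z² − 10z + 34.
The resulting polynomial has degree 3 and real coefficients as required.

p(z) = z^3 -5·z^2 -16·z + 170.


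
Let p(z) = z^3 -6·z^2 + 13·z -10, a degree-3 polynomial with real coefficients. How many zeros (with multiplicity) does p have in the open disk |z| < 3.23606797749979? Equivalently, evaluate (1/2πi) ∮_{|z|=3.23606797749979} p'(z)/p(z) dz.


The zeros of p are: (2 + 1i), (2 - 1i), 2.
Their magnitudes are: 2.236, 2.236, 2.
Zeros with |z| < R = 3.23606797749979: (2 + 1i), (2 - 1i), 2.
Count = 3.
By the argument principle, (1/2πi) ∮_{|z|=R} p'(z)/p(z) dz equals exactly this count.

Number of zeros inside |z| < 3.23606797749979: 3.


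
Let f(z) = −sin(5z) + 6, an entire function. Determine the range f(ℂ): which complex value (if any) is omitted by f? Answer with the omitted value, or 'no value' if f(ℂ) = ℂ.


Little Picard bounds the complement of f(ℂ) to at most one point.
sin is entire and surjective onto ℂ: for every w ∈ ℂ, sin(ζ) = w has a solution ζ ∈ ℂ (e.g., via the complex inverse arcsin). With ζ = 5z this gives z = ζ/(5). Then -1·sin(5z) takes every value in -1·ℂ = ℂ, and adding 6 is a bijection of ℂ. So f is surjective and omits no value. (Note: only on the real line is sin bounded by [−1, 1].)

Omitted value: no value.


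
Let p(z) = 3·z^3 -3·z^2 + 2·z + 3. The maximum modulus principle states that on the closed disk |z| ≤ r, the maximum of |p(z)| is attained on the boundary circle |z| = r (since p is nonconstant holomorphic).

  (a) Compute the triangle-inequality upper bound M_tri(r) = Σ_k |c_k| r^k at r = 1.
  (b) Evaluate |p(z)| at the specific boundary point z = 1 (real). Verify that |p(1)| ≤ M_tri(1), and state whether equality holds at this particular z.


Coefficients: c_0 = 3, c_1 = 2, c_2 = -3, c_3 = 3. Radius r = 1.
Part (a). Triangle bound: M_tri(r) = Σ_k |c_k| r^k
  = |3|·1^0 + |2|·1^1 + |-3|·1^2 + |3|·1^3
  = 3 + 2 + 3 + 3 = 11.
This bounds M(r) := max_{|z|=r} |p(z)| from above; equality holds iff all terms c_k z^k can be made to align in phase at a single z on |z|=r.
Part (b). At z = 1 (real, on the circle |z| = r):
  p(1) = (3)·1^0 + (2)·1^1 + (-3)·1^2 + (3)·1^3 = 5.
  |p(1)| = 5.
Check: |p(1)| = 5 ≤ 11 = M_tri(1). ✓ Equality does not hold at z = 1 (the coefficients have mixed signs, so the terms do not all align in phase there).

M_tri(1) = 11; |p(1)| = 5; equality at z=1: no.


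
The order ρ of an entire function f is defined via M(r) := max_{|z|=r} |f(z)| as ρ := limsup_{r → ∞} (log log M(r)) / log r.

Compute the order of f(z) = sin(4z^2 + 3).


Write sin(w) = (e^{iw} ± e^{−iw})/(2 or 2i), so |sin(w)| ≤ e^{|w|}. With w = 4z^2 + 3, |w| ≤ 4r^2 + 3 on |z|=r, giving M(r) ≤ e^{4r^2 + 3} and ρ ≤ 2. For the lower bound, choose z on |z|=r with 4z^2 purely imaginary of modulus 4r^2; then |sin(4z^2 + 3)| grows like e^{4r^2}/2, so ρ ≥ 2. Hence ρ = 2.
Therefore ρ = 2.

Order ρ = 2.


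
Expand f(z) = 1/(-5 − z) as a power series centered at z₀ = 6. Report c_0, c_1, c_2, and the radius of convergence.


Let w = z − z₀, so z = z₀ + w.
Then -5 − z = -5 − (z₀ + w) = (-5 − z₀) − w = -11 − w.
f(z) = 1/(-11 − w) = (1/(-11)) · 1/(1 − w/(-11)) = Σ_{n≥0} w^n / (-11)^(n+1).
So c_n = 1/(-11)^(n+1):
  c_0 = 1/(-11)^1 = -1/11.
  c_1 = 1/(-11)^2 = 1/121.
  c_2 = 1/(-11)^3 = -1/1331.
The series is valid for |w/d| < 1, i.e. |z − z₀| < |d|.
Radius of convergence: R = |-5 − z₀| = |-11| = 11 (distance from z₀ to the singularity z = -5).

c_0 = -1/11, c_1 = 1/121, c_2 = -1/1331; R = 11.


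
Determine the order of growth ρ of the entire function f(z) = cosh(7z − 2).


cosh(w) is a linear combination of e^{iw} and e^{−iw} (or e^w, e^{−w} in the hyperbolic case), so |cosh(w)| ≤ e^{|w|}. With w = 7z − 2, |w| ≤ 7|z| + 2 = 7r + 2 on |z| = r, giving M(r) ≤ e^{7r + 2}, so ρ ≤ 1. On a suitable ray (z = it for sin/cos; z = t for sinh/cosh, t real → ∞), |cosh(7z − 2)| grows like e^{7|t|}/2, so ρ ≥ 1. Hence ρ = 1.
Therefore ρ = 1.

Order ρ = 1.


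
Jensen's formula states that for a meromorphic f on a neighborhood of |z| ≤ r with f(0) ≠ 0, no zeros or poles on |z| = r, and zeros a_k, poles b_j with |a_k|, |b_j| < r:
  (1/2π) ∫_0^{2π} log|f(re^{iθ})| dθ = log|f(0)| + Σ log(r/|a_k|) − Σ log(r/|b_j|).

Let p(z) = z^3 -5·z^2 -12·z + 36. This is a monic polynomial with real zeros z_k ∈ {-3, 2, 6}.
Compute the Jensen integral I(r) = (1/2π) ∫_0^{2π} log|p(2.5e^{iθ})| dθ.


Zeros: -3, 2, 6; r = 2.5.
Inside |z| < r: 2. Outside (|z| ≥ r): -3, 6.
p(0) = 36, so log|p(0)| = log(36) = 3.5835.
Apply Jensen: I(r) = log|p(0)| + Σ_k log(r/|z_k|), summed over zeros inside |z| < r.
  log(r/|z_k|) for z_k = 2: log(2.5/2) = 0.2231
  Outside zeros (-3, 6) contribute nothing to the Jensen sum.
Sum over inside zeros: 0.2231.
I(r) = log|p(0)| + (inside sum) = 3.5835 + 0.2231 = 3.8067.
Note: since some zeros are outside |z| ≤ r, the simplified n·log(r) form does NOT apply — only the inside zeros contribute.

I(r) ≈ 3.8067.


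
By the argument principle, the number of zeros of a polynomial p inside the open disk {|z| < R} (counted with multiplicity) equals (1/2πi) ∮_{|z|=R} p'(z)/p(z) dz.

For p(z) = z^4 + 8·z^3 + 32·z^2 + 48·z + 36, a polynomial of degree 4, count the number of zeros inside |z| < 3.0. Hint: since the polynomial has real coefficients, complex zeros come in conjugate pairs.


The zeros of p are: (-1 + 1i), (-1 - 1i), (-3 + 3i), (-3 - 3i).
Their magnitudes are: 1.414, 1.414, 4.243, 4.243.
Zeros with |z| < R = 3.0: (-1 + 1i), (-1 - 1i).
Count = 2.
By the argument principle, (1/2πi) ∮_{|z|=R} p'(z)/p(z) dz equals exactly this count.

Number of zeros inside |z| < 3.0: 2.


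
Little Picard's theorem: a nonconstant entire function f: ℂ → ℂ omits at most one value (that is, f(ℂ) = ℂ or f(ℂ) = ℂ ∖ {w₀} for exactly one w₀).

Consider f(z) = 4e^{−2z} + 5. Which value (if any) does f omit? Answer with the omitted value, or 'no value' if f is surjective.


Little Picard bounds the complement of f(ℂ) to at most one point.
e^{−2z} is never zero on ℂ, so 4·e^{−2z} takes every value in ℂ ∖ {0}. Adding 5 shifts the range to ℂ ∖ {5}. Thus f omits exactly the value 5.

Omitted value: 5.


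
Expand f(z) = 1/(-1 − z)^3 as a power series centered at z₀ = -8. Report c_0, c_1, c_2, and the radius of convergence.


Let w = z − z₀, so z = z₀ + w.
Then -1 − z = -1 − (z₀ + w) = (-1 − z₀) − w = 7 − w.
f(z) = 1/(7 − w)^3 = (1/(7)^3) · (1 − w/(7))^{−3}.
By the binomial series (1−u)^{−3} = Σ_{n≥0} C(n+2, 2) u^n for |u|<1, with u = w/(7):
  c_n = C(n+2, 2) / (7)^(n+3).
  c_0 = 1/(7)^3 = 1/343.
  c_1 = 3/(7)^4 = 3/2401.
  c_2 = 6/(7)^5 = 6/16807.
The series is valid for |w/d| < 1, i.e. |z − z₀| < |d|.
Radius of convergence: R = |-1 − z₀| = |7| = 7 (distance from z₀ to the singularity z = -1).

c_0 = 1/343, c_1 = 3/2401, c_2 = 6/16807; R = 7.


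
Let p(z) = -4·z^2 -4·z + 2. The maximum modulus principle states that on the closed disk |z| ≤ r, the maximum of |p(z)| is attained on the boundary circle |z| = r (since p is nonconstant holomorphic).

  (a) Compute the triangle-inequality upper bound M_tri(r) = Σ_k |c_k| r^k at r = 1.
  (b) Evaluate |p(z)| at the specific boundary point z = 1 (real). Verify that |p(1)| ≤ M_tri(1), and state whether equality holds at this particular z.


Coefficients: c_0 = 2, c_1 = -4, c_2 = -4. Radius r = 1.
Part (a). Triangle bound: M_tri(r) = Σ_k |c_k| r^k
  = |2|·1^0 + |-4|·1^1 + |-4|·1^2
  = 2 + 4 + 4 = 10.
This bounds M(r) := max_{|z|=r} |p(z)| from above; equality holds iff all terms c_k z^k can be made to align in phase at a single z on |z|=r.
Part (b). At z = 1 (real, on the circle |z| = r):
  p(1) = (2)·1^0 + (-4)·1^1 + (-4)·1^2 = -6.
  |p(1)| = 6.
Check: |p(1)| = 6 ≤ 10 = M_tri(1). ✓ Equality does not hold at z = 1 (the coefficients have mixed signs, so the terms do not all align in phase there).

M_tri(1) = 10; |p(1)| = 6; equality at z=1: no.


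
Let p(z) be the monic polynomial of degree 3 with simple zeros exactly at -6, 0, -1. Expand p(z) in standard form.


The polynomial is p(z) = ∏_{α ∈ S} (z − α), where S = {-6, 0, -1}.
Expanding the product yields: p(z) = z^3 + 7·z^2 + 6·z.
The resulting polynomial has degree 3 and real coefficients as required.

p(z) = z^3 + 7·z^2 + 6·z.


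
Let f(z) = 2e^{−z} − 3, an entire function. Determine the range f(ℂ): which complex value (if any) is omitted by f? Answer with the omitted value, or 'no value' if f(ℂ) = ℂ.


Little Picard bounds the complement of f(ℂ) to at most one point.
e^{−z} is never zero on ℂ, so 2·e^{−z} takes every value in ℂ ∖ {0}. Adding -3 shifts the range to ℂ ∖ {-3}. Thus f omits exactly the value -3.

Omitted value: -3.


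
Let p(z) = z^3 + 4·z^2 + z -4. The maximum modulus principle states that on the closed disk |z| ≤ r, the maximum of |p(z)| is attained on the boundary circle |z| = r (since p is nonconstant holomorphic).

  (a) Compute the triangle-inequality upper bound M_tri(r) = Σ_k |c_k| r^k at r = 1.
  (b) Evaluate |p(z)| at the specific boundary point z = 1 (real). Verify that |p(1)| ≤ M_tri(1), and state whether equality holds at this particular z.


Coefficients: c_0 = -4, c_1 = 1, c_2 = 4, c_3 = 1. Radius r = 1.
Part (a). Triangle bound: M_tri(r) = Σ_k |c_k| r^k
  = |-4|·1^0 + |1|·1^1 + |4|·1^2 + |1|·1^3
  = 4 + 1 + 4 + 1 = 10.
This bounds M(r) := max_{|z|=r} |p(z)| from above; equality holds iff all terms c_k z^k can be made to align in phase at a single z on |z|=r.
Part (b). At z = 1 (real, on the circle |z| = r):
  p(1) = (-4)·1^0 + (1)·1^1 + (4)·1^2 + (1)·1^3 = 2.
  |p(1)| = 2.
Check: |p(1)| = 2 ≤ 10 = M_tri(1). ✓ Equality does not hold at z = 1 (the coefficients have mixed signs, so the terms do not all align in phase there).

M_tri(1) = 10; |p(1)| = 2; equality at z=1: no.


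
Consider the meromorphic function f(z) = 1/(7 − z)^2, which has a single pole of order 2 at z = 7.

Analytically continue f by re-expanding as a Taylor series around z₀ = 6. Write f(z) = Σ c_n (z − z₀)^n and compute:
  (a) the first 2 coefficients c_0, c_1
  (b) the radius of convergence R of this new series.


Let w = z − z₀, so z = z₀ + w.
Then 7 − z = 7 − (z₀ + w) = (7 − z₀) − w = 1 − w.
f(z) = 1/(1 − w)^2 = (1/(1)^2) · (1 − w/(1))^{−2}.
By the binomial series (1−u)^{−2} = Σ_{n≥0} C(n+1, 1) u^n for |u|<1, with u = w/(1):
  c_n = C(n+1, 1) / (1)^(n+2).
  c_0 = 1/(1)^2 = 1.
  c_1 = 2/(1)^3 = 2.
The series is valid for |w/d| < 1, i.e. |z − z₀| < |d|.
Radius of convergence: R = |7 − z₀| = |1| = 1 (distance from z₀ to the singularity z = 7).

c_0 = 1, c_1 = 2; R = 1.
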